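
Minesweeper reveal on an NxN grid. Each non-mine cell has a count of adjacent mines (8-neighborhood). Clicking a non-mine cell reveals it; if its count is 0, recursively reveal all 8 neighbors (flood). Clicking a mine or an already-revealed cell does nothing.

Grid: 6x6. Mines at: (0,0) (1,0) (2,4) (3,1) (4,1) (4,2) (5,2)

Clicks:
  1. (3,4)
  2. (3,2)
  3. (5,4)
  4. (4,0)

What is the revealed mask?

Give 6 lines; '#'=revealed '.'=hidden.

Click 1 (3,4) count=1: revealed 1 new [(3,4)] -> total=1
Click 2 (3,2) count=3: revealed 1 new [(3,2)] -> total=2
Click 3 (5,4) count=0: revealed 8 new [(3,3) (3,5) (4,3) (4,4) (4,5) (5,3) (5,4) (5,5)] -> total=10
Click 4 (4,0) count=2: revealed 1 new [(4,0)] -> total=11

Answer: ......
......
......
..####
#..###
...###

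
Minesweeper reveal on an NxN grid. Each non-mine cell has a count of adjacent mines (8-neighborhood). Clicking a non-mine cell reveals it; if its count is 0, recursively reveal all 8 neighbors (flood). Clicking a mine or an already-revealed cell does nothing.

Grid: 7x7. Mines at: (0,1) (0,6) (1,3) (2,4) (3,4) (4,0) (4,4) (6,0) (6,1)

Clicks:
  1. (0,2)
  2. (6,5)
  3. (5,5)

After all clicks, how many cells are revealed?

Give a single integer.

Answer: 19

Derivation:
Click 1 (0,2) count=2: revealed 1 new [(0,2)] -> total=1
Click 2 (6,5) count=0: revealed 18 new [(1,5) (1,6) (2,5) (2,6) (3,5) (3,6) (4,5) (4,6) (5,2) (5,3) (5,4) (5,5) (5,6) (6,2) (6,3) (6,4) (6,5) (6,6)] -> total=19
Click 3 (5,5) count=1: revealed 0 new [(none)] -> total=19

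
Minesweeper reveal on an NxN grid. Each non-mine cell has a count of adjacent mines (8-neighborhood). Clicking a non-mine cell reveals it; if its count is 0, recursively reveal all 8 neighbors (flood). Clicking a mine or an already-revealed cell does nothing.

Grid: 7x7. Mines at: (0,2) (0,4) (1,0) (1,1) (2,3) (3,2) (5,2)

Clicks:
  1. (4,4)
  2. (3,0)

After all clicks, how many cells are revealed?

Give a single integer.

Click 1 (4,4) count=0: revealed 24 new [(0,5) (0,6) (1,4) (1,5) (1,6) (2,4) (2,5) (2,6) (3,3) (3,4) (3,5) (3,6) (4,3) (4,4) (4,5) (4,6) (5,3) (5,4) (5,5) (5,6) (6,3) (6,4) (6,5) (6,6)] -> total=24
Click 2 (3,0) count=0: revealed 10 new [(2,0) (2,1) (3,0) (3,1) (4,0) (4,1) (5,0) (5,1) (6,0) (6,1)] -> total=34

Answer: 34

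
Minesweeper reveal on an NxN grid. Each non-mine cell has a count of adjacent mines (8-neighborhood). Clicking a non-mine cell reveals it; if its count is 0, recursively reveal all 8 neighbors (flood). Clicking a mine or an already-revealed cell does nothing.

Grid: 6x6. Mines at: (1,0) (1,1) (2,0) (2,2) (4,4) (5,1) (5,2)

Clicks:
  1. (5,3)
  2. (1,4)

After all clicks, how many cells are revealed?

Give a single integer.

Answer: 15

Derivation:
Click 1 (5,3) count=2: revealed 1 new [(5,3)] -> total=1
Click 2 (1,4) count=0: revealed 14 new [(0,2) (0,3) (0,4) (0,5) (1,2) (1,3) (1,4) (1,5) (2,3) (2,4) (2,5) (3,3) (3,4) (3,5)] -> total=15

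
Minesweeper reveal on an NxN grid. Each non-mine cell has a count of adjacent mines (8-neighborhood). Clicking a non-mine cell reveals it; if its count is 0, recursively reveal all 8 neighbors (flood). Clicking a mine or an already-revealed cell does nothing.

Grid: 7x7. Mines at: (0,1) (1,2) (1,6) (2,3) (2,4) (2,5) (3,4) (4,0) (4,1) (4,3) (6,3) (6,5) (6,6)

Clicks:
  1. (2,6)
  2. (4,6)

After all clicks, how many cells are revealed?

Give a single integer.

Click 1 (2,6) count=2: revealed 1 new [(2,6)] -> total=1
Click 2 (4,6) count=0: revealed 6 new [(3,5) (3,6) (4,5) (4,6) (5,5) (5,6)] -> total=7

Answer: 7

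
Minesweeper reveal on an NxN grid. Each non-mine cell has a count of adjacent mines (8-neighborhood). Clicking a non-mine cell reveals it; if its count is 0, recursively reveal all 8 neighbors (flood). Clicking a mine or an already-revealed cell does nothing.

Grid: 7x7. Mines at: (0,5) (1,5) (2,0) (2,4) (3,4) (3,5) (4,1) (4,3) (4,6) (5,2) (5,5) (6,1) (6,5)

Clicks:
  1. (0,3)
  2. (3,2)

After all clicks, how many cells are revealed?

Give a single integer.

Click 1 (0,3) count=0: revealed 16 new [(0,0) (0,1) (0,2) (0,3) (0,4) (1,0) (1,1) (1,2) (1,3) (1,4) (2,1) (2,2) (2,3) (3,1) (3,2) (3,3)] -> total=16
Click 2 (3,2) count=2: revealed 0 new [(none)] -> total=16

Answer: 16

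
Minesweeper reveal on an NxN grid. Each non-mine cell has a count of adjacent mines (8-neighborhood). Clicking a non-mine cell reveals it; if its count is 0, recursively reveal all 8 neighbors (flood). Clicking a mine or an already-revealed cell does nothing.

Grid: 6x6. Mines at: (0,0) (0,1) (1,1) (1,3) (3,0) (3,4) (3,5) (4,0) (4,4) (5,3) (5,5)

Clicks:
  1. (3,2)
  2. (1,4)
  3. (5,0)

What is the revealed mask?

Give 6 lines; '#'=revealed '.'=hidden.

Answer: ......
....#.
.###..
.###..
.###..
#.....

Derivation:
Click 1 (3,2) count=0: revealed 9 new [(2,1) (2,2) (2,3) (3,1) (3,2) (3,3) (4,1) (4,2) (4,3)] -> total=9
Click 2 (1,4) count=1: revealed 1 new [(1,4)] -> total=10
Click 3 (5,0) count=1: revealed 1 new [(5,0)] -> total=11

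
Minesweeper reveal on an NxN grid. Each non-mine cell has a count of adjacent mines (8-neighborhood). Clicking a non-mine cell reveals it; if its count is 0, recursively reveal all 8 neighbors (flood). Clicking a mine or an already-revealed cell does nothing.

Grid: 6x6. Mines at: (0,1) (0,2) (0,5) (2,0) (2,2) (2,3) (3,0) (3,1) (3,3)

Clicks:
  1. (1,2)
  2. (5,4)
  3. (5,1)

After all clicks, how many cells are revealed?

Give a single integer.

Click 1 (1,2) count=4: revealed 1 new [(1,2)] -> total=1
Click 2 (5,4) count=0: revealed 18 new [(1,4) (1,5) (2,4) (2,5) (3,4) (3,5) (4,0) (4,1) (4,2) (4,3) (4,4) (4,5) (5,0) (5,1) (5,2) (5,3) (5,4) (5,5)] -> total=19
Click 3 (5,1) count=0: revealed 0 new [(none)] -> total=19

Answer: 19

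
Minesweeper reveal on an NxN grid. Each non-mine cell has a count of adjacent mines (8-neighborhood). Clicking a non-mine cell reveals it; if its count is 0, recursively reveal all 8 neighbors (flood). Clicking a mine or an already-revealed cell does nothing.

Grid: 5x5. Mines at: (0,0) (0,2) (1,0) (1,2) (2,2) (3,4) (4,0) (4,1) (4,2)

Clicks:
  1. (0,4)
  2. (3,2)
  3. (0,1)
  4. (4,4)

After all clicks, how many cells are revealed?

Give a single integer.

Click 1 (0,4) count=0: revealed 6 new [(0,3) (0,4) (1,3) (1,4) (2,3) (2,4)] -> total=6
Click 2 (3,2) count=3: revealed 1 new [(3,2)] -> total=7
Click 3 (0,1) count=4: revealed 1 new [(0,1)] -> total=8
Click 4 (4,4) count=1: revealed 1 new [(4,4)] -> total=9

Answer: 9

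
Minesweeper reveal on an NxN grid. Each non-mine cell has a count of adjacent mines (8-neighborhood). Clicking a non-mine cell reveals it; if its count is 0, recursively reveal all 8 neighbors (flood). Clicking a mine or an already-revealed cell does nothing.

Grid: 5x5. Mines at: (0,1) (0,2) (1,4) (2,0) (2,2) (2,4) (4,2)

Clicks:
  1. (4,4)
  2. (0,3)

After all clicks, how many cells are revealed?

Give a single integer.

Click 1 (4,4) count=0: revealed 4 new [(3,3) (3,4) (4,3) (4,4)] -> total=4
Click 2 (0,3) count=2: revealed 1 new [(0,3)] -> total=5

Answer: 5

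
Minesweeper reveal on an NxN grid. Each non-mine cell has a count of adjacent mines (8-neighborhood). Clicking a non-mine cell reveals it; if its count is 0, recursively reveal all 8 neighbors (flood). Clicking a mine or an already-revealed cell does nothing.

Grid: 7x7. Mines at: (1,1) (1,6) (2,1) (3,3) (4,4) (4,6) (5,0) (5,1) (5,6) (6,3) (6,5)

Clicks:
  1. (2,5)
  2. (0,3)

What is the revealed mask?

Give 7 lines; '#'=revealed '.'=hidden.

Click 1 (2,5) count=1: revealed 1 new [(2,5)] -> total=1
Click 2 (0,3) count=0: revealed 11 new [(0,2) (0,3) (0,4) (0,5) (1,2) (1,3) (1,4) (1,5) (2,2) (2,3) (2,4)] -> total=12

Answer: ..####.
..####.
..####.
.......
.......
.......
.......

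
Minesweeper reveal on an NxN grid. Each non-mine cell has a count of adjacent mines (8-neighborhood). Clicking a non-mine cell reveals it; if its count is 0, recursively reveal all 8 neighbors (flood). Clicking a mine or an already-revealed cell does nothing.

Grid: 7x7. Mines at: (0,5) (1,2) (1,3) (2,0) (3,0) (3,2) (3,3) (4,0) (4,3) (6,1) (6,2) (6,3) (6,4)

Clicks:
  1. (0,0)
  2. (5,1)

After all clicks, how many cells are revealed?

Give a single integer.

Answer: 5

Derivation:
Click 1 (0,0) count=0: revealed 4 new [(0,0) (0,1) (1,0) (1,1)] -> total=4
Click 2 (5,1) count=3: revealed 1 new [(5,1)] -> total=5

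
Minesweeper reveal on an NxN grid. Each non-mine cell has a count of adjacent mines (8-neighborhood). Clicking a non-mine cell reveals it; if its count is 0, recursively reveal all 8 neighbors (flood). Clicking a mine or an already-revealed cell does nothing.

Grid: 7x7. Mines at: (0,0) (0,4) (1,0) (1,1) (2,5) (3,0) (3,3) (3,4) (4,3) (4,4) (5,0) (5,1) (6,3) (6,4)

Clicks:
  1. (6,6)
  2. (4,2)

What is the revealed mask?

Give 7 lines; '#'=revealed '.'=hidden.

Click 1 (6,6) count=0: revealed 8 new [(3,5) (3,6) (4,5) (4,6) (5,5) (5,6) (6,5) (6,6)] -> total=8
Click 2 (4,2) count=3: revealed 1 new [(4,2)] -> total=9

Answer: .......
.......
.......
.....##
..#..##
.....##
.....##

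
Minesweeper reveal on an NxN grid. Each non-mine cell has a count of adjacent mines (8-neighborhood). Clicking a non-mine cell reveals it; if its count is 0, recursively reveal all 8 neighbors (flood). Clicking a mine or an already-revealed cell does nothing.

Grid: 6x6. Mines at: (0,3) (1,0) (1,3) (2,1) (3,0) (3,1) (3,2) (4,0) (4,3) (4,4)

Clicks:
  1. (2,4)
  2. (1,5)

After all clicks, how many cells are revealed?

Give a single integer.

Answer: 8

Derivation:
Click 1 (2,4) count=1: revealed 1 new [(2,4)] -> total=1
Click 2 (1,5) count=0: revealed 7 new [(0,4) (0,5) (1,4) (1,5) (2,5) (3,4) (3,5)] -> total=8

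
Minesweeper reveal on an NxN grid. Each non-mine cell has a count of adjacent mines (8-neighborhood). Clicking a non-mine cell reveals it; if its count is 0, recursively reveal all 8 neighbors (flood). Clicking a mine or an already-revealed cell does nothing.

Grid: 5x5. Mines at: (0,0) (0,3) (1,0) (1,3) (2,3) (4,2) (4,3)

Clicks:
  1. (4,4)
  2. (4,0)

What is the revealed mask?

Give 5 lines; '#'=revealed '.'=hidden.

Click 1 (4,4) count=1: revealed 1 new [(4,4)] -> total=1
Click 2 (4,0) count=0: revealed 6 new [(2,0) (2,1) (3,0) (3,1) (4,0) (4,1)] -> total=7

Answer: .....
.....
##...
##...
##..#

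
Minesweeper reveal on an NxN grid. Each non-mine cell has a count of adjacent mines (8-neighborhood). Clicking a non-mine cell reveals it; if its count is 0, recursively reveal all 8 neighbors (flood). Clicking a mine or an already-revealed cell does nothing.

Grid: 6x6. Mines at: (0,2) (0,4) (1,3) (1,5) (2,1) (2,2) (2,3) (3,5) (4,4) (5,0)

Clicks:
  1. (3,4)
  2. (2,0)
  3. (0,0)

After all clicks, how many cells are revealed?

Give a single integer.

Answer: 6

Derivation:
Click 1 (3,4) count=3: revealed 1 new [(3,4)] -> total=1
Click 2 (2,0) count=1: revealed 1 new [(2,0)] -> total=2
Click 3 (0,0) count=0: revealed 4 new [(0,0) (0,1) (1,0) (1,1)] -> total=6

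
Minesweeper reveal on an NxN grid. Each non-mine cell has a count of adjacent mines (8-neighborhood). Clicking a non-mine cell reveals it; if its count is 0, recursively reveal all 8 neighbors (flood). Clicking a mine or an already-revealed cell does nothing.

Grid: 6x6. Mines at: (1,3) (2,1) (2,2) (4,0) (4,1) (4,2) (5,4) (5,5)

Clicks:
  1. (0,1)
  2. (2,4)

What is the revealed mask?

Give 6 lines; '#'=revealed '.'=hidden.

Answer: ###...
###...
....#.
......
......
......

Derivation:
Click 1 (0,1) count=0: revealed 6 new [(0,0) (0,1) (0,2) (1,0) (1,1) (1,2)] -> total=6
Click 2 (2,4) count=1: revealed 1 new [(2,4)] -> total=7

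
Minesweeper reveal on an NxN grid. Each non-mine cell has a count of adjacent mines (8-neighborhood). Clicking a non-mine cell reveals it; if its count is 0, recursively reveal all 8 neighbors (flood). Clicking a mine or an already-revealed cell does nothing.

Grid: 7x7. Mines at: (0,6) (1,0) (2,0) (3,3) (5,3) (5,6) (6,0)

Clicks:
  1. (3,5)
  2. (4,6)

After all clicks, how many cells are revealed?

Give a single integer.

Click 1 (3,5) count=0: revealed 23 new [(0,1) (0,2) (0,3) (0,4) (0,5) (1,1) (1,2) (1,3) (1,4) (1,5) (1,6) (2,1) (2,2) (2,3) (2,4) (2,5) (2,6) (3,4) (3,5) (3,6) (4,4) (4,5) (4,6)] -> total=23
Click 2 (4,6) count=1: revealed 0 new [(none)] -> total=23

Answer: 23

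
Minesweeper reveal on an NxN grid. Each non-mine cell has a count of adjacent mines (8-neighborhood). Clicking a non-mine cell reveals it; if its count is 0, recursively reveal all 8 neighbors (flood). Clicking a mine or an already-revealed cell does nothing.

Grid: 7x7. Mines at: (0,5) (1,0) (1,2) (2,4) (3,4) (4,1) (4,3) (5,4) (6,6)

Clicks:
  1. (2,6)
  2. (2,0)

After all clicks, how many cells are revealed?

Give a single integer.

Click 1 (2,6) count=0: revealed 10 new [(1,5) (1,6) (2,5) (2,6) (3,5) (3,6) (4,5) (4,6) (5,5) (5,6)] -> total=10
Click 2 (2,0) count=1: revealed 1 new [(2,0)] -> total=11

Answer: 11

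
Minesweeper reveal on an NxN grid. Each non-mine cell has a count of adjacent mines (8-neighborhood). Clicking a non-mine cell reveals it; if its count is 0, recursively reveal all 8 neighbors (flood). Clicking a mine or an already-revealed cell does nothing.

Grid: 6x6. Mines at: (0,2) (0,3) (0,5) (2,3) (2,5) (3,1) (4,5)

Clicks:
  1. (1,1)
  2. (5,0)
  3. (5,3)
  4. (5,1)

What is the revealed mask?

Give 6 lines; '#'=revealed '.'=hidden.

Answer: ......
.#....
......
..###.
#####.
#####.

Derivation:
Click 1 (1,1) count=1: revealed 1 new [(1,1)] -> total=1
Click 2 (5,0) count=0: revealed 13 new [(3,2) (3,3) (3,4) (4,0) (4,1) (4,2) (4,3) (4,4) (5,0) (5,1) (5,2) (5,3) (5,4)] -> total=14
Click 3 (5,3) count=0: revealed 0 new [(none)] -> total=14
Click 4 (5,1) count=0: revealed 0 new [(none)] -> total=14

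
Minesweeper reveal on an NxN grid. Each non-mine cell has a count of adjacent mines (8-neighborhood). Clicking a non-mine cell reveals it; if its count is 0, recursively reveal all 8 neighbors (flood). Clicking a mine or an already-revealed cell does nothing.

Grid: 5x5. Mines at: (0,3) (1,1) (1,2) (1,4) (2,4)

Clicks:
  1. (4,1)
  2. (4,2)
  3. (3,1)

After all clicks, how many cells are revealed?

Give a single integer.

Answer: 14

Derivation:
Click 1 (4,1) count=0: revealed 14 new [(2,0) (2,1) (2,2) (2,3) (3,0) (3,1) (3,2) (3,3) (3,4) (4,0) (4,1) (4,2) (4,3) (4,4)] -> total=14
Click 2 (4,2) count=0: revealed 0 new [(none)] -> total=14
Click 3 (3,1) count=0: revealed 0 new [(none)] -> total=14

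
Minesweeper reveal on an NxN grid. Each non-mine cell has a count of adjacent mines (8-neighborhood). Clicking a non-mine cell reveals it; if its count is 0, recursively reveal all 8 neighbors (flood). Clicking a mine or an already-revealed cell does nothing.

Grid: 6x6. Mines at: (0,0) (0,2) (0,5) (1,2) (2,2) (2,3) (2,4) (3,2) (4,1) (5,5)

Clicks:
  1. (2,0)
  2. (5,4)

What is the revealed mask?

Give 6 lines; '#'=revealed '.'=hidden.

Click 1 (2,0) count=0: revealed 6 new [(1,0) (1,1) (2,0) (2,1) (3,0) (3,1)] -> total=6
Click 2 (5,4) count=1: revealed 1 new [(5,4)] -> total=7

Answer: ......
##....
##....
##....
......
....#.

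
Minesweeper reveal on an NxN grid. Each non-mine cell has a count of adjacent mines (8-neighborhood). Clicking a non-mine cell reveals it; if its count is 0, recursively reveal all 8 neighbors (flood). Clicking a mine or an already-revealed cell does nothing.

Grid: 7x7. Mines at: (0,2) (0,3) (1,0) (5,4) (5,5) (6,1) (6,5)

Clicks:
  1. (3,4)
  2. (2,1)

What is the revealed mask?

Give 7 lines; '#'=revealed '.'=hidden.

Click 1 (3,4) count=0: revealed 34 new [(0,4) (0,5) (0,6) (1,1) (1,2) (1,3) (1,4) (1,5) (1,6) (2,0) (2,1) (2,2) (2,3) (2,4) (2,5) (2,6) (3,0) (3,1) (3,2) (3,3) (3,4) (3,5) (3,6) (4,0) (4,1) (4,2) (4,3) (4,4) (4,5) (4,6) (5,0) (5,1) (5,2) (5,3)] -> total=34
Click 2 (2,1) count=1: revealed 0 new [(none)] -> total=34

Answer: ....###
.######
#######
#######
#######
####...
.......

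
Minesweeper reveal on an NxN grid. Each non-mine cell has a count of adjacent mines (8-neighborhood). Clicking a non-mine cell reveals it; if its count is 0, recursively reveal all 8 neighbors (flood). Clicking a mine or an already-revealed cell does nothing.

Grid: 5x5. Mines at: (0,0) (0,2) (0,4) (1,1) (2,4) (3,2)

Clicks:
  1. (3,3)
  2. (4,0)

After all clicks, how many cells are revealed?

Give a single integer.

Answer: 7

Derivation:
Click 1 (3,3) count=2: revealed 1 new [(3,3)] -> total=1
Click 2 (4,0) count=0: revealed 6 new [(2,0) (2,1) (3,0) (3,1) (4,0) (4,1)] -> total=7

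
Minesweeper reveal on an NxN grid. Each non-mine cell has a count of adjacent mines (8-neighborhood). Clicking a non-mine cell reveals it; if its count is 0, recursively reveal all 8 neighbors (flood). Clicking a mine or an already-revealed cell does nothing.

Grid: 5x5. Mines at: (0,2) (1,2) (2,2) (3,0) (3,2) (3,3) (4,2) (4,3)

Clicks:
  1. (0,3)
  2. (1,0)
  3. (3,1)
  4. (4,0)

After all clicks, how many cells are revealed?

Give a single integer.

Click 1 (0,3) count=2: revealed 1 new [(0,3)] -> total=1
Click 2 (1,0) count=0: revealed 6 new [(0,0) (0,1) (1,0) (1,1) (2,0) (2,1)] -> total=7
Click 3 (3,1) count=4: revealed 1 new [(3,1)] -> total=8
Click 4 (4,0) count=1: revealed 1 new [(4,0)] -> total=9

Answer: 9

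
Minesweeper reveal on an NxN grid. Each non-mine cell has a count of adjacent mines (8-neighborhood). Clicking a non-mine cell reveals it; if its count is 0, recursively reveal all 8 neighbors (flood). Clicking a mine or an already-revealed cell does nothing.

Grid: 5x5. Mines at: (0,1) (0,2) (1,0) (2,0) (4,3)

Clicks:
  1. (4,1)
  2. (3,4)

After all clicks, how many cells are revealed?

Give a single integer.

Answer: 7

Derivation:
Click 1 (4,1) count=0: revealed 6 new [(3,0) (3,1) (3,2) (4,0) (4,1) (4,2)] -> total=6
Click 2 (3,4) count=1: revealed 1 new [(3,4)] -> total=7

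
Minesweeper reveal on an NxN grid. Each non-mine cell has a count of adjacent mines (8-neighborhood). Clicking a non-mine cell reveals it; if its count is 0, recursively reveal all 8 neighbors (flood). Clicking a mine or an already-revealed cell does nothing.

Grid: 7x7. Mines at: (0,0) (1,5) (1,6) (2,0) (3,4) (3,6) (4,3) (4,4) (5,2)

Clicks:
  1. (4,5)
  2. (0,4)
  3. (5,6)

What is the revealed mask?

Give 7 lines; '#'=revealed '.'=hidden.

Answer: ....#..
.......
.......
.......
.....##
...####
...####

Derivation:
Click 1 (4,5) count=3: revealed 1 new [(4,5)] -> total=1
Click 2 (0,4) count=1: revealed 1 new [(0,4)] -> total=2
Click 3 (5,6) count=0: revealed 9 new [(4,6) (5,3) (5,4) (5,5) (5,6) (6,3) (6,4) (6,5) (6,6)] -> total=11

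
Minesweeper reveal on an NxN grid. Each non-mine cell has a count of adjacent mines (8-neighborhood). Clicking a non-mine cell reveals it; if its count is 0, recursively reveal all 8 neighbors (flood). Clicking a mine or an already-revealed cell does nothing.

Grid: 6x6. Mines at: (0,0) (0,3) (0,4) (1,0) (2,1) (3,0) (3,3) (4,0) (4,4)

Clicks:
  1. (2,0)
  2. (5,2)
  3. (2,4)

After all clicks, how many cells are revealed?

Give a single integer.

Click 1 (2,0) count=3: revealed 1 new [(2,0)] -> total=1
Click 2 (5,2) count=0: revealed 6 new [(4,1) (4,2) (4,3) (5,1) (5,2) (5,3)] -> total=7
Click 3 (2,4) count=1: revealed 1 new [(2,4)] -> total=8

Answer: 8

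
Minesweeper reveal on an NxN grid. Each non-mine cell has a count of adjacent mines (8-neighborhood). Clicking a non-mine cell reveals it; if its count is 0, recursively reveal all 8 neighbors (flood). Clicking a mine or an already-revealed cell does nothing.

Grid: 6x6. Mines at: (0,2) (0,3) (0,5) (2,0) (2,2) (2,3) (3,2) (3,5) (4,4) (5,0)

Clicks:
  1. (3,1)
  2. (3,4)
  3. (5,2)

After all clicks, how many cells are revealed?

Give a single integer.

Click 1 (3,1) count=3: revealed 1 new [(3,1)] -> total=1
Click 2 (3,4) count=3: revealed 1 new [(3,4)] -> total=2
Click 3 (5,2) count=0: revealed 6 new [(4,1) (4,2) (4,3) (5,1) (5,2) (5,3)] -> total=8

Answer: 8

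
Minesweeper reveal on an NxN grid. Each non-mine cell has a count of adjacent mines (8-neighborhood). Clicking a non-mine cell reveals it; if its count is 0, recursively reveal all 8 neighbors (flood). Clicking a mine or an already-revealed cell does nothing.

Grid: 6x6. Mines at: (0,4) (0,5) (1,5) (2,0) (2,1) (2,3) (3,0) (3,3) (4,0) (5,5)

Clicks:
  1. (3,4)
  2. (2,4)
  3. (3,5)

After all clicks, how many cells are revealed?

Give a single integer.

Click 1 (3,4) count=2: revealed 1 new [(3,4)] -> total=1
Click 2 (2,4) count=3: revealed 1 new [(2,4)] -> total=2
Click 3 (3,5) count=0: revealed 4 new [(2,5) (3,5) (4,4) (4,5)] -> total=6

Answer: 6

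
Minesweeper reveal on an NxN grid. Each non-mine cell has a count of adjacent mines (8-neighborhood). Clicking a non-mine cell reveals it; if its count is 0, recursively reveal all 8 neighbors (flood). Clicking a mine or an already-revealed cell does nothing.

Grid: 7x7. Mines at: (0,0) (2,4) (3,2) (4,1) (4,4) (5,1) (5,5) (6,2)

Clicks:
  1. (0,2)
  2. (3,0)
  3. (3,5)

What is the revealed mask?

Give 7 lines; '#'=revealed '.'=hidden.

Click 1 (0,2) count=0: revealed 21 new [(0,1) (0,2) (0,3) (0,4) (0,5) (0,6) (1,1) (1,2) (1,3) (1,4) (1,5) (1,6) (2,1) (2,2) (2,3) (2,5) (2,6) (3,5) (3,6) (4,5) (4,6)] -> total=21
Click 2 (3,0) count=1: revealed 1 new [(3,0)] -> total=22
Click 3 (3,5) count=2: revealed 0 new [(none)] -> total=22

Answer: .######
.######
.###.##
#....##
.....##
.......
.......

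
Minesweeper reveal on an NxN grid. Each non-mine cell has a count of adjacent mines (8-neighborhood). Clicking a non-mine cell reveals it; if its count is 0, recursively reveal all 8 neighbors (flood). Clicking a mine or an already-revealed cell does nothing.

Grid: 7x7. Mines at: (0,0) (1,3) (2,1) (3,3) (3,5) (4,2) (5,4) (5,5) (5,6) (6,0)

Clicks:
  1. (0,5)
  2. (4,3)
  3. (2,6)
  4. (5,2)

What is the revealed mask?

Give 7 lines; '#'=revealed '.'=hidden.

Answer: ....###
....###
....###
.......
...#...
..#....
.......

Derivation:
Click 1 (0,5) count=0: revealed 9 new [(0,4) (0,5) (0,6) (1,4) (1,5) (1,6) (2,4) (2,5) (2,6)] -> total=9
Click 2 (4,3) count=3: revealed 1 new [(4,3)] -> total=10
Click 3 (2,6) count=1: revealed 0 new [(none)] -> total=10
Click 4 (5,2) count=1: revealed 1 new [(5,2)] -> total=11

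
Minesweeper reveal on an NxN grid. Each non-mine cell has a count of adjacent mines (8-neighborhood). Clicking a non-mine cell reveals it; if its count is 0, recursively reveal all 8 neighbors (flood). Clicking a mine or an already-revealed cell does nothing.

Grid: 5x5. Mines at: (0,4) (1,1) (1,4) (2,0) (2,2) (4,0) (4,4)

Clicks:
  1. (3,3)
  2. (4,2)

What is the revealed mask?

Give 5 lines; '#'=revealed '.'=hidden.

Click 1 (3,3) count=2: revealed 1 new [(3,3)] -> total=1
Click 2 (4,2) count=0: revealed 5 new [(3,1) (3,2) (4,1) (4,2) (4,3)] -> total=6

Answer: .....
.....
.....
.###.
.###.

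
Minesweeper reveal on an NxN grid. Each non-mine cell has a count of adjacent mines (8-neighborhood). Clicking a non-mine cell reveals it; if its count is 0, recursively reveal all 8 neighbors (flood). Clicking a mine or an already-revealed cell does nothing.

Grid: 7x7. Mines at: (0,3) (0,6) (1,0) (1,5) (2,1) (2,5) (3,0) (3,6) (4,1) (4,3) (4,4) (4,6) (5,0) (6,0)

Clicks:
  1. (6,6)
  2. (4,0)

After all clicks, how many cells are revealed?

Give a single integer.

Click 1 (6,6) count=0: revealed 12 new [(5,1) (5,2) (5,3) (5,4) (5,5) (5,6) (6,1) (6,2) (6,3) (6,4) (6,5) (6,6)] -> total=12
Click 2 (4,0) count=3: revealed 1 new [(4,0)] -> total=13

Answer: 13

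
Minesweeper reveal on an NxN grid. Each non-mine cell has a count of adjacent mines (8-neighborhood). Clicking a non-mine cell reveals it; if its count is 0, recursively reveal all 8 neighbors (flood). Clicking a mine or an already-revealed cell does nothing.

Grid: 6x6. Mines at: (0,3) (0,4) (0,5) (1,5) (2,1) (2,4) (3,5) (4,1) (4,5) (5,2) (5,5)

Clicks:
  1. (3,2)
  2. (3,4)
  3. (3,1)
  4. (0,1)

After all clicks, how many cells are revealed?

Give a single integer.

Click 1 (3,2) count=2: revealed 1 new [(3,2)] -> total=1
Click 2 (3,4) count=3: revealed 1 new [(3,4)] -> total=2
Click 3 (3,1) count=2: revealed 1 new [(3,1)] -> total=3
Click 4 (0,1) count=0: revealed 6 new [(0,0) (0,1) (0,2) (1,0) (1,1) (1,2)] -> total=9

Answer: 9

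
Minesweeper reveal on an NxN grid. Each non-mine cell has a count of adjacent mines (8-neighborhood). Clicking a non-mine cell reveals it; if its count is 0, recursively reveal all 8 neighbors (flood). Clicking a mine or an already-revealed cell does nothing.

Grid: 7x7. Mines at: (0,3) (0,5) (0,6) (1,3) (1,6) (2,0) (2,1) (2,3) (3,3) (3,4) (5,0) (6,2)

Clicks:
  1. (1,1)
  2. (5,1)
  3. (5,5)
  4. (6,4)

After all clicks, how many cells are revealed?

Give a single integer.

Answer: 18

Derivation:
Click 1 (1,1) count=2: revealed 1 new [(1,1)] -> total=1
Click 2 (5,1) count=2: revealed 1 new [(5,1)] -> total=2
Click 3 (5,5) count=0: revealed 16 new [(2,5) (2,6) (3,5) (3,6) (4,3) (4,4) (4,5) (4,6) (5,3) (5,4) (5,5) (5,6) (6,3) (6,4) (6,5) (6,6)] -> total=18
Click 4 (6,4) count=0: revealed 0 new [(none)] -> total=18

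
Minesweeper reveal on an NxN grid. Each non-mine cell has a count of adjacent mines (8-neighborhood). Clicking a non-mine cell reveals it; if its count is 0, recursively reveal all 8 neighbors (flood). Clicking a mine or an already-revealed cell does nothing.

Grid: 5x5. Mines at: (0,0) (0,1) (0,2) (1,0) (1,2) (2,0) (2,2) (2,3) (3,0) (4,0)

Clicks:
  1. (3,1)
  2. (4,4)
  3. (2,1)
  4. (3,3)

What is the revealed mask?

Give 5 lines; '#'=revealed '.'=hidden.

Click 1 (3,1) count=4: revealed 1 new [(3,1)] -> total=1
Click 2 (4,4) count=0: revealed 7 new [(3,2) (3,3) (3,4) (4,1) (4,2) (4,3) (4,4)] -> total=8
Click 3 (2,1) count=5: revealed 1 new [(2,1)] -> total=9
Click 4 (3,3) count=2: revealed 0 new [(none)] -> total=9

Answer: .....
.....
.#...
.####
.####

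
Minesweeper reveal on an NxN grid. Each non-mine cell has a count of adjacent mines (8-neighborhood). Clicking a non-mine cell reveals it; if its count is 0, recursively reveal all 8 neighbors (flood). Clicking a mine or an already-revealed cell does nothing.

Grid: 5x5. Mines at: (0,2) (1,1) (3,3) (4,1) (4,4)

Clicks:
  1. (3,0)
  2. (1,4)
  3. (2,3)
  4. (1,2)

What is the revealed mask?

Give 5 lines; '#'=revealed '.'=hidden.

Answer: ...##
..###
...##
#....
.....

Derivation:
Click 1 (3,0) count=1: revealed 1 new [(3,0)] -> total=1
Click 2 (1,4) count=0: revealed 6 new [(0,3) (0,4) (1,3) (1,4) (2,3) (2,4)] -> total=7
Click 3 (2,3) count=1: revealed 0 new [(none)] -> total=7
Click 4 (1,2) count=2: revealed 1 new [(1,2)] -> total=8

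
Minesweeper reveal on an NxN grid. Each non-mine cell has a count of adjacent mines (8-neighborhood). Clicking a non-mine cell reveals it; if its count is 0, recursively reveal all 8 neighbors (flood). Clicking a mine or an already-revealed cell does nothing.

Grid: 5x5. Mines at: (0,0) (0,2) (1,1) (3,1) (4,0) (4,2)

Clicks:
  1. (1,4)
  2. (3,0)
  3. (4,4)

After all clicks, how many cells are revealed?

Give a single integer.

Answer: 14

Derivation:
Click 1 (1,4) count=0: revealed 13 new [(0,3) (0,4) (1,2) (1,3) (1,4) (2,2) (2,3) (2,4) (3,2) (3,3) (3,4) (4,3) (4,4)] -> total=13
Click 2 (3,0) count=2: revealed 1 new [(3,0)] -> total=14
Click 3 (4,4) count=0: revealed 0 new [(none)] -> total=14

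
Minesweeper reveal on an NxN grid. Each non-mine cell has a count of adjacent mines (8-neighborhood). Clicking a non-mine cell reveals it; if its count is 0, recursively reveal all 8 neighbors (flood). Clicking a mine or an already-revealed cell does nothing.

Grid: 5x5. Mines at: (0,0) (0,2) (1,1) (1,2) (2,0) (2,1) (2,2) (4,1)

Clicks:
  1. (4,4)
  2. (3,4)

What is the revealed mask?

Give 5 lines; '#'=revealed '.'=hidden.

Answer: ...##
...##
...##
..###
..###

Derivation:
Click 1 (4,4) count=0: revealed 12 new [(0,3) (0,4) (1,3) (1,4) (2,3) (2,4) (3,2) (3,3) (3,4) (4,2) (4,3) (4,4)] -> total=12
Click 2 (3,4) count=0: revealed 0 new [(none)] -> total=12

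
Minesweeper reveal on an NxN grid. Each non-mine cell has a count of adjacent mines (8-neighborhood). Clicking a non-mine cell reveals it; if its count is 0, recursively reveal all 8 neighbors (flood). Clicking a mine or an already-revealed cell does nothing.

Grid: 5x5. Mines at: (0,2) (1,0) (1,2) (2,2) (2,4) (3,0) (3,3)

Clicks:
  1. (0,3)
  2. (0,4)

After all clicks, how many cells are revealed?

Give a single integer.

Answer: 4

Derivation:
Click 1 (0,3) count=2: revealed 1 new [(0,3)] -> total=1
Click 2 (0,4) count=0: revealed 3 new [(0,4) (1,3) (1,4)] -> total=4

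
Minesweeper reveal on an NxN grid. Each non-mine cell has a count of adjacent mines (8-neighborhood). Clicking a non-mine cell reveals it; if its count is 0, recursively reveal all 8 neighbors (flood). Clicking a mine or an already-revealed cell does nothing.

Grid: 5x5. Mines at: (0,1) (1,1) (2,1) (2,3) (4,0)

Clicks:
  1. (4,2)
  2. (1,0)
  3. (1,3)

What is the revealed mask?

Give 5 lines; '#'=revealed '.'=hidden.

Answer: .....
#..#.
.....
.####
.####

Derivation:
Click 1 (4,2) count=0: revealed 8 new [(3,1) (3,2) (3,3) (3,4) (4,1) (4,2) (4,3) (4,4)] -> total=8
Click 2 (1,0) count=3: revealed 1 new [(1,0)] -> total=9
Click 3 (1,3) count=1: revealed 1 new [(1,3)] -> total=10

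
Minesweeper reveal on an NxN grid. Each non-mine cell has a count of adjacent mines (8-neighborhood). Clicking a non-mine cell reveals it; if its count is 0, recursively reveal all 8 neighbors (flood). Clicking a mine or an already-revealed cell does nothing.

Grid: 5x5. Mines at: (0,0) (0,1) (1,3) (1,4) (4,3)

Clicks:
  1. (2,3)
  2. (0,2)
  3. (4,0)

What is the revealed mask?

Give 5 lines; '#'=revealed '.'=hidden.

Click 1 (2,3) count=2: revealed 1 new [(2,3)] -> total=1
Click 2 (0,2) count=2: revealed 1 new [(0,2)] -> total=2
Click 3 (4,0) count=0: revealed 12 new [(1,0) (1,1) (1,2) (2,0) (2,1) (2,2) (3,0) (3,1) (3,2) (4,0) (4,1) (4,2)] -> total=14

Answer: ..#..
###..
####.
###..
###..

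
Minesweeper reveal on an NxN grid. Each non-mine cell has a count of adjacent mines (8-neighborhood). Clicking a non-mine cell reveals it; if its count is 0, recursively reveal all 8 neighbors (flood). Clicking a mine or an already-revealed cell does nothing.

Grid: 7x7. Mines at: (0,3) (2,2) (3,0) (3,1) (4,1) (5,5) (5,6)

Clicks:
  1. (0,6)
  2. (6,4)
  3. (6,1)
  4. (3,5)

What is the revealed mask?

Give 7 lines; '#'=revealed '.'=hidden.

Click 1 (0,6) count=0: revealed 31 new [(0,4) (0,5) (0,6) (1,3) (1,4) (1,5) (1,6) (2,3) (2,4) (2,5) (2,6) (3,2) (3,3) (3,4) (3,5) (3,6) (4,2) (4,3) (4,4) (4,5) (4,6) (5,0) (5,1) (5,2) (5,3) (5,4) (6,0) (6,1) (6,2) (6,3) (6,4)] -> total=31
Click 2 (6,4) count=1: revealed 0 new [(none)] -> total=31
Click 3 (6,1) count=0: revealed 0 new [(none)] -> total=31
Click 4 (3,5) count=0: revealed 0 new [(none)] -> total=31

Answer: ....###
...####
...####
..#####
..#####
#####..
#####..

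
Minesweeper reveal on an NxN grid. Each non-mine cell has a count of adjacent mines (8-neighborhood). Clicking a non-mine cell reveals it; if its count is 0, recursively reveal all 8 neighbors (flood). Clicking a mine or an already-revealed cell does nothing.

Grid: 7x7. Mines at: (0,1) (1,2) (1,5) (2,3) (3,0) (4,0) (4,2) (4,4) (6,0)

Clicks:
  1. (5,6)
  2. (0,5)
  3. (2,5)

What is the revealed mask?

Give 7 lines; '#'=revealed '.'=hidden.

Click 1 (5,6) count=0: revealed 18 new [(2,5) (2,6) (3,5) (3,6) (4,5) (4,6) (5,1) (5,2) (5,3) (5,4) (5,5) (5,6) (6,1) (6,2) (6,3) (6,4) (6,5) (6,6)] -> total=18
Click 2 (0,5) count=1: revealed 1 new [(0,5)] -> total=19
Click 3 (2,5) count=1: revealed 0 new [(none)] -> total=19

Answer: .....#.
.......
.....##
.....##
.....##
.######
.######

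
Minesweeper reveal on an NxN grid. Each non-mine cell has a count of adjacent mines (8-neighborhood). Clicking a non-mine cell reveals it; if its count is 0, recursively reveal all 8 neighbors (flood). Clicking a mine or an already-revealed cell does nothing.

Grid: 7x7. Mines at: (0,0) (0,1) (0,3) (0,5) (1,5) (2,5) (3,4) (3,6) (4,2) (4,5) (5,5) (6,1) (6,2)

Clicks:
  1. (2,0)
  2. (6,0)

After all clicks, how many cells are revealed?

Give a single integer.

Answer: 17

Derivation:
Click 1 (2,0) count=0: revealed 16 new [(1,0) (1,1) (1,2) (1,3) (2,0) (2,1) (2,2) (2,3) (3,0) (3,1) (3,2) (3,3) (4,0) (4,1) (5,0) (5,1)] -> total=16
Click 2 (6,0) count=1: revealed 1 new [(6,0)] -> total=17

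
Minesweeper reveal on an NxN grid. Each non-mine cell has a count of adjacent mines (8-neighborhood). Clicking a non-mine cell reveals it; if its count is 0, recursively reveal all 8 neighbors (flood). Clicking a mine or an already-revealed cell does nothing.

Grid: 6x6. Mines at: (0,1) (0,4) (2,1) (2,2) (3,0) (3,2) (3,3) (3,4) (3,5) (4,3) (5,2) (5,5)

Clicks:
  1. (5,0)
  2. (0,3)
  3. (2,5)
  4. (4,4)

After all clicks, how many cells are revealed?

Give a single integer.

Click 1 (5,0) count=0: revealed 4 new [(4,0) (4,1) (5,0) (5,1)] -> total=4
Click 2 (0,3) count=1: revealed 1 new [(0,3)] -> total=5
Click 3 (2,5) count=2: revealed 1 new [(2,5)] -> total=6
Click 4 (4,4) count=5: revealed 1 new [(4,4)] -> total=7

Answer: 7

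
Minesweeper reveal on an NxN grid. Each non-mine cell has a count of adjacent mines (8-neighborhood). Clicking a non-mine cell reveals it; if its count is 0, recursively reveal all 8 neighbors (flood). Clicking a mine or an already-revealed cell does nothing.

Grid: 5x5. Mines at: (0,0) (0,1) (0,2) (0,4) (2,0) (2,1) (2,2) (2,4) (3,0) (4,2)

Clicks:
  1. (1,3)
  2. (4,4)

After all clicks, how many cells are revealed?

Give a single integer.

Click 1 (1,3) count=4: revealed 1 new [(1,3)] -> total=1
Click 2 (4,4) count=0: revealed 4 new [(3,3) (3,4) (4,3) (4,4)] -> total=5

Answer: 5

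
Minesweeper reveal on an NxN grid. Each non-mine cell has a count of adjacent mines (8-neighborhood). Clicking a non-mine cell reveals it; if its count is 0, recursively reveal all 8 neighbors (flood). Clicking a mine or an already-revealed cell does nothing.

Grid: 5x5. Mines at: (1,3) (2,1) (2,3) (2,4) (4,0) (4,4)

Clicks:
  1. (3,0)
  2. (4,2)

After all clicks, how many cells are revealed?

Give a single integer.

Click 1 (3,0) count=2: revealed 1 new [(3,0)] -> total=1
Click 2 (4,2) count=0: revealed 6 new [(3,1) (3,2) (3,3) (4,1) (4,2) (4,3)] -> total=7

Answer: 7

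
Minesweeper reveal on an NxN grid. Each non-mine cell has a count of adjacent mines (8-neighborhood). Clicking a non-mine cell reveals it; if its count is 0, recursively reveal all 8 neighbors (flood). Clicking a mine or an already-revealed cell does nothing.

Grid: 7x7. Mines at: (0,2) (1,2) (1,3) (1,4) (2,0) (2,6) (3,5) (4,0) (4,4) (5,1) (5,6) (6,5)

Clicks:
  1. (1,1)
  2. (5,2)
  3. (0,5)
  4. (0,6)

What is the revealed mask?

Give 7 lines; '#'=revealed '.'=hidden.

Answer: .....##
.#...##
.......
.......
.......
..#....
.......

Derivation:
Click 1 (1,1) count=3: revealed 1 new [(1,1)] -> total=1
Click 2 (5,2) count=1: revealed 1 new [(5,2)] -> total=2
Click 3 (0,5) count=1: revealed 1 new [(0,5)] -> total=3
Click 4 (0,6) count=0: revealed 3 new [(0,6) (1,5) (1,6)] -> total=6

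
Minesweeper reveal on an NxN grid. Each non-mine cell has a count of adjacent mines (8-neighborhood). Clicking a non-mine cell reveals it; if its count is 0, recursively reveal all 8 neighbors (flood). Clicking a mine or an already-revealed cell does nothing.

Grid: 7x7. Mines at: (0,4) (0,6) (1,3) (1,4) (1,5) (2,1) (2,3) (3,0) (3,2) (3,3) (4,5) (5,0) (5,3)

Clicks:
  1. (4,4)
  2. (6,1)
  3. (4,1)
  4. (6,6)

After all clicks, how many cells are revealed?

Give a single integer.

Click 1 (4,4) count=3: revealed 1 new [(4,4)] -> total=1
Click 2 (6,1) count=1: revealed 1 new [(6,1)] -> total=2
Click 3 (4,1) count=3: revealed 1 new [(4,1)] -> total=3
Click 4 (6,6) count=0: revealed 6 new [(5,4) (5,5) (5,6) (6,4) (6,5) (6,6)] -> total=9

Answer: 9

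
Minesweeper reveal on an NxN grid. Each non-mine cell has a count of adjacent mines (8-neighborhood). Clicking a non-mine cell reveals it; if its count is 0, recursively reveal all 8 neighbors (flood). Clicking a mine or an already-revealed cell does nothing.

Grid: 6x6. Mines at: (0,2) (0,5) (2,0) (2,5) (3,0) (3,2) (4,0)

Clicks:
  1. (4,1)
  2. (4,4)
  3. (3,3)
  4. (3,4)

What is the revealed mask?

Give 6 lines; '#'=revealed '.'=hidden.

Click 1 (4,1) count=3: revealed 1 new [(4,1)] -> total=1
Click 2 (4,4) count=0: revealed 12 new [(3,3) (3,4) (3,5) (4,2) (4,3) (4,4) (4,5) (5,1) (5,2) (5,3) (5,4) (5,5)] -> total=13
Click 3 (3,3) count=1: revealed 0 new [(none)] -> total=13
Click 4 (3,4) count=1: revealed 0 new [(none)] -> total=13

Answer: ......
......
......
...###
.#####
.#####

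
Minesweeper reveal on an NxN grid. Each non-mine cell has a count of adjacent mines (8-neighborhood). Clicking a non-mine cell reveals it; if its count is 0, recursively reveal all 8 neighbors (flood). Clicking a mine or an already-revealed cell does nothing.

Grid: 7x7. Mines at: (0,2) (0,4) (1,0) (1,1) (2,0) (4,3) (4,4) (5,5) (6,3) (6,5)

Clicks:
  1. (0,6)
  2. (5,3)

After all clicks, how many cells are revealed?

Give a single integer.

Answer: 20

Derivation:
Click 1 (0,6) count=0: revealed 19 new [(0,5) (0,6) (1,2) (1,3) (1,4) (1,5) (1,6) (2,2) (2,3) (2,4) (2,5) (2,6) (3,2) (3,3) (3,4) (3,5) (3,6) (4,5) (4,6)] -> total=19
Click 2 (5,3) count=3: revealed 1 new [(5,3)] -> total=20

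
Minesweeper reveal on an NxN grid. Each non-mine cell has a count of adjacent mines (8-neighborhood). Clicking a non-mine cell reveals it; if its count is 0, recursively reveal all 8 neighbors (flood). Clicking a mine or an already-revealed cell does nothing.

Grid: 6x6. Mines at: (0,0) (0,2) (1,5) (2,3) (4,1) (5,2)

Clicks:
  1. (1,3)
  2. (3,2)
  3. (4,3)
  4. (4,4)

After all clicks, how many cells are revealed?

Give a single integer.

Answer: 13

Derivation:
Click 1 (1,3) count=2: revealed 1 new [(1,3)] -> total=1
Click 2 (3,2) count=2: revealed 1 new [(3,2)] -> total=2
Click 3 (4,3) count=1: revealed 1 new [(4,3)] -> total=3
Click 4 (4,4) count=0: revealed 10 new [(2,4) (2,5) (3,3) (3,4) (3,5) (4,4) (4,5) (5,3) (5,4) (5,5)] -> total=13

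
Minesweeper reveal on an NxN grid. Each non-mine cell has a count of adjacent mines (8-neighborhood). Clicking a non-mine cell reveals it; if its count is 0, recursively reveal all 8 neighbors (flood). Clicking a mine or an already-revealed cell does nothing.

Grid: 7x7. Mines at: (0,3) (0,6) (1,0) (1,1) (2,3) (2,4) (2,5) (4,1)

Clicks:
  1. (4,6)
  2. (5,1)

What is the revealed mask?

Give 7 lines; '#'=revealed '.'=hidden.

Click 1 (4,6) count=0: revealed 24 new [(3,2) (3,3) (3,4) (3,5) (3,6) (4,2) (4,3) (4,4) (4,5) (4,6) (5,0) (5,1) (5,2) (5,3) (5,4) (5,5) (5,6) (6,0) (6,1) (6,2) (6,3) (6,4) (6,5) (6,6)] -> total=24
Click 2 (5,1) count=1: revealed 0 new [(none)] -> total=24

Answer: .......
.......
.......
..#####
..#####
#######
#######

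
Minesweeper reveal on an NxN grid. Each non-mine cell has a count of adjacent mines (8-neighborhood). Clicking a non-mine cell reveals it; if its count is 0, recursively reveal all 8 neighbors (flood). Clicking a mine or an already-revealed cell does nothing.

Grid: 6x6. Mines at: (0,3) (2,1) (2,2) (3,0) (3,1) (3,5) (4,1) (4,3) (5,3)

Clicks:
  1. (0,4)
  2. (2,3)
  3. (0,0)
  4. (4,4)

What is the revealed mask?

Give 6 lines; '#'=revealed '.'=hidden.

Answer: ###.#.
###...
...#..
......
....#.
......

Derivation:
Click 1 (0,4) count=1: revealed 1 new [(0,4)] -> total=1
Click 2 (2,3) count=1: revealed 1 new [(2,3)] -> total=2
Click 3 (0,0) count=0: revealed 6 new [(0,0) (0,1) (0,2) (1,0) (1,1) (1,2)] -> total=8
Click 4 (4,4) count=3: revealed 1 new [(4,4)] -> total=9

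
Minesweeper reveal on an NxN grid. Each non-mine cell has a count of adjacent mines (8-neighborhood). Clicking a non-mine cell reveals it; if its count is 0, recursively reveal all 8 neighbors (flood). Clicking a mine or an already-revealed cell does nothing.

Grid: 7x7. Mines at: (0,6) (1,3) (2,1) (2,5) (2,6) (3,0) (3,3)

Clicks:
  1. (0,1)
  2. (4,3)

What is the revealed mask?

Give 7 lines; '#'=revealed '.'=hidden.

Click 1 (0,1) count=0: revealed 6 new [(0,0) (0,1) (0,2) (1,0) (1,1) (1,2)] -> total=6
Click 2 (4,3) count=1: revealed 1 new [(4,3)] -> total=7

Answer: ###....
###....
.......
.......
...#...
.......
.......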